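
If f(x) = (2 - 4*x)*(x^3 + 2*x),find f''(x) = -48*x^2 + 12*x - 16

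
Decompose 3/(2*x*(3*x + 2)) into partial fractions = -9/(4*(3*x + 2)) + 3/(4*x)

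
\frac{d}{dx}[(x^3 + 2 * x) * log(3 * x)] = 3*x^2*log(x) + x^2 + 3*x^2*log(3) + 2*log(x) + 2 + 2*log(3)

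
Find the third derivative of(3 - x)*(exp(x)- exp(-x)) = (-x*exp(2*x) - x + 6)*exp(-x)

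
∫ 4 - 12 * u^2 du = -4*u^3 + 4*u + C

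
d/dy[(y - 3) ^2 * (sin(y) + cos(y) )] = -y^2*sin(y) + y^2*cos(y) + 8*y*sin(y) - 4*y*cos(y) - 15*sin(y) + 3*cos(y)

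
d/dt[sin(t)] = cos(t)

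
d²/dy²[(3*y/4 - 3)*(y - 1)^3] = 9*y^2 - 63*y/2 + 45/2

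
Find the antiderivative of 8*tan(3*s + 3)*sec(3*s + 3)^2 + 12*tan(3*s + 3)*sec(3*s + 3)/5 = 4*(3 + 5/cos(3*s + 3))/(15*cos(3*s + 3)) + C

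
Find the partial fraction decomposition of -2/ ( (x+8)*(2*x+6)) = 1/(5*(x + 8)) - 1/(5*(x + 3))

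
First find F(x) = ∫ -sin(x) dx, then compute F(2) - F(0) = -1 + cos(2)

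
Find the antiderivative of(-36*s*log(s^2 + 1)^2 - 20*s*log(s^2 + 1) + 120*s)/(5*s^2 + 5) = (-6*log(s^2 + 1)^2 - 5*log(s^2 + 1) + 60)*log(s^2 + 1)/5 + C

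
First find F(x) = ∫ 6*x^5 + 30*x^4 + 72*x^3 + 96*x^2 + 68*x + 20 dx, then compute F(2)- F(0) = 976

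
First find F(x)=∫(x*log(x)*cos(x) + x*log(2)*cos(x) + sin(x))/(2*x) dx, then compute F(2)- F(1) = (-sin(1)/2 + sin(2))*log(2)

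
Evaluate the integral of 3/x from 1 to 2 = 3*log(2)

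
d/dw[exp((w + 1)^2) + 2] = 2*w*exp(w^2 + 2*w + 1) + 2*exp(w^2 + 2*w + 1)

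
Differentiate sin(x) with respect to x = cos(x)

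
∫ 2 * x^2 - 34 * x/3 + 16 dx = 2*x^3/3 - 17*x^2/3 + 16*x + C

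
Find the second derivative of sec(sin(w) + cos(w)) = (sin(2*w) - 2*sin(2*w)/cos(sqrt(2)*sin(w + pi/4))^2 - sqrt(2)*sin(sqrt(2)*sin(w + pi/4))*sin(w + pi/4)/cos(sqrt(2)*sin(w + pi/4)) - 1 + 2/cos(sqrt(2)*sin(w + pi/4))^2)/cos(sqrt(2)*sin(w + pi/4))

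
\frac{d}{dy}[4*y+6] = 4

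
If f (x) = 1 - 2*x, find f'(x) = -2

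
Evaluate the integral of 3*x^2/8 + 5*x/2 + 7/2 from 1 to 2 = 65/8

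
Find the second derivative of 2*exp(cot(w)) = 2*(1 + tan(w)^(-2))*(tan(w) + 1)^2*exp(1/tan(w))/tan(w)^2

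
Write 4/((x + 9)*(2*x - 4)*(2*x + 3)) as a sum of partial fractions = -8/(105*(2*x + 3)) + 2/(165*(x + 9)) + 2/(77*(x - 2))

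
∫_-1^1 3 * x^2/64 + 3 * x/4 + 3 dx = 193/32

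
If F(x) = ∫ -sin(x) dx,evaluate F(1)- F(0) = -1 + cos(1)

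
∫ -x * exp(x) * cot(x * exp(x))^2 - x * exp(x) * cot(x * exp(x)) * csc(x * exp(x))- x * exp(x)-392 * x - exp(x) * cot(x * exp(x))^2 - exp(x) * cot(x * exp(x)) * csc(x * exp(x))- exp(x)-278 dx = -196*x^2 - 278*x + cot(x*exp(x)) + csc(x*exp(x)) + C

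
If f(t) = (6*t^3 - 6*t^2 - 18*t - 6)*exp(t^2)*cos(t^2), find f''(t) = 12*(-4*t^5*sin(t^2) + 4*t^4*sin(t^2) + 5*t^3*sin(t^2) + 7*t^3*cos(t^2) + 9*t^2*sin(t^2) - 5*t^2*cos(t^2) + 9*t*sin(t^2) - 6*t*cos(t^2) + sin(t^2) - 2*cos(t^2))*exp(t^2)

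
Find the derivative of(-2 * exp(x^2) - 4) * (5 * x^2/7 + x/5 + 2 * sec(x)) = -20*x^3*exp(x^2)/7 - 4*x^2*exp(x^2)/5 - 8*x*exp(x^2)*sec(x) - 20*x*exp(x^2)/7 - 40*x/7 - 4*exp(x^2)*tan(x)*sec(x) - 2*exp(x^2)/5 - 8*tan(x)*sec(x) - 4/5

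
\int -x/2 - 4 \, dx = -x^2/4 - 4*x + C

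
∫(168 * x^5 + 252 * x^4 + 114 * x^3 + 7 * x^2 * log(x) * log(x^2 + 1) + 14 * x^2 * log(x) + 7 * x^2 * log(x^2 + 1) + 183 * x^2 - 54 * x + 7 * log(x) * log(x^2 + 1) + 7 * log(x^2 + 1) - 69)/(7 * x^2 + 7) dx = 15*x^2/7 + x*log(x)*log(x^2 + 1) + 15*x/7 + 6*(x^2 + x - 1)^2 + C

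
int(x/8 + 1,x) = x^2/16 + x + C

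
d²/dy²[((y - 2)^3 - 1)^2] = 30*y^4 - 240*y^3 + 720*y^2 - 972*y + 504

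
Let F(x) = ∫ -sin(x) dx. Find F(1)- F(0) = -1 + cos(1)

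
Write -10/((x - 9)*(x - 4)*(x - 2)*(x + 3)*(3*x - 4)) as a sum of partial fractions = 405/(2392*(3*x - 4)) - 1/(546*(x + 3)) - 1/(14*(x - 2)) + 1/(56*(x - 4)) - 1/(966*(x - 9))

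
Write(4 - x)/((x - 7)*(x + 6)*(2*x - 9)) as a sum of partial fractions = 2/(105*(2*x - 9)) + 10/(273*(x + 6)) - 3/(65*(x - 7))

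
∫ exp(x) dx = exp(x) + C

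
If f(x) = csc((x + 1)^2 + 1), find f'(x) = -4*(x + 1)*cos(x^2 + 2*x + 2)/(1 - cos(2*(x^2 + 2*x + 2)))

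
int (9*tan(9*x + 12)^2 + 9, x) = tan(9*x + 12) + C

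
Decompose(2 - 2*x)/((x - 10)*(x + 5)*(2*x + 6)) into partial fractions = 1/(5*(x + 5)) - 2/(13*(x + 3)) - 3/(65*(x - 10))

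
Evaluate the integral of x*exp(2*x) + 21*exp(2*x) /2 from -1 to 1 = -9*exp(-2)/2 + 11*exp(2)/2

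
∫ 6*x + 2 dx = 3*x^2 + 2*x + C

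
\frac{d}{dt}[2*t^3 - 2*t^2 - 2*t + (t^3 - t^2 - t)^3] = 9*t^8 - 24*t^7 + 30*t^5 - 12*t^3 + 3*t^2 - 4*t - 2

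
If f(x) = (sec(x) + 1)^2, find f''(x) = 6*tan(x)^4 + 8*tan(x)^2 + 2 - 2/cos(x) + 4/cos(x)^3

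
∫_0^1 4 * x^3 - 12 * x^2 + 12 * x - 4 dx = -1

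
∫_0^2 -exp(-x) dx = -1 + exp(-2)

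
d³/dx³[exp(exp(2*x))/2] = 4*exp(2*x + exp(2*x)) + 12*exp(4*x + exp(2*x)) + 4*exp(6*x + exp(2*x))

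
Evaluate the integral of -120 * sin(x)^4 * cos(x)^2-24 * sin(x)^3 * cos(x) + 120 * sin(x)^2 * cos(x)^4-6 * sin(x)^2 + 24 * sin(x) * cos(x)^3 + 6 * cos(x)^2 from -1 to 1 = 6*sin(2) + 80*sin(1)^3*cos(1)^3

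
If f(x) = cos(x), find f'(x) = -sin(x)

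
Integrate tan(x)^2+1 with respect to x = tan(x) + C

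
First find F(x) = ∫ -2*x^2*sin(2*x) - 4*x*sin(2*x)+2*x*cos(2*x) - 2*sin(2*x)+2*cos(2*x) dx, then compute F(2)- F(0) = 9*cos(4) - 1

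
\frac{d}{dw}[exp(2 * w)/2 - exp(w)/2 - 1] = exp(2*w) - exp(w)/2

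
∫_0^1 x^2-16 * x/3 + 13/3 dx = 2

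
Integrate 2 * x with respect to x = x^2 + C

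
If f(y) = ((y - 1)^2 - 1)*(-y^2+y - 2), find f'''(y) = 18 - 24*y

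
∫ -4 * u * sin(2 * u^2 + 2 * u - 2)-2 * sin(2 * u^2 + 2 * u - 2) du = cos(2*(u^2 + u - 1)) + C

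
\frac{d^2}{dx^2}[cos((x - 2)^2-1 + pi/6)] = -4*x^2*cos(x^2 - 4*x + pi/6 + 3) + 16*x*cos(x^2 - 4*x + pi/6 + 3) - 2*sin(x^2 - 4*x + pi/6 + 3) - 16*cos(x^2 - 4*x + pi/6 + 3)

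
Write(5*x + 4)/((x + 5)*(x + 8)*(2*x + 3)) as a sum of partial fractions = -2/(13*(2*x + 3)) - 12/(13*(x + 8)) + 1/(x + 5)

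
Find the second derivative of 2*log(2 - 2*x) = -2/(x^2 - 2*x + 1)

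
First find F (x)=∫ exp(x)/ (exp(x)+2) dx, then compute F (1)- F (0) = -log(6) + log(4 + 2*E)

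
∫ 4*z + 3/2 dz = 2*z^2 + 3*z/2 + C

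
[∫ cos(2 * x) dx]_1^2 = -sin(2)/2 + sin(4)/2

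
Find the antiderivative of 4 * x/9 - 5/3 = 2*x^2/9 - 5*x/3 + C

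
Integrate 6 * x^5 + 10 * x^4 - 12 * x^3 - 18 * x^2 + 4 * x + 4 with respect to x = x^6 + 2*x^5 - 3*x^4 - 6*x^3 + 2*x^2 + 4*x + C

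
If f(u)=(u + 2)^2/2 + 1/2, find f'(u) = u + 2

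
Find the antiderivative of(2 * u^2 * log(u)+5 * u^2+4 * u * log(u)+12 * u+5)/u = ((u + 2)^2 + 1)*(log(u) + 2) + C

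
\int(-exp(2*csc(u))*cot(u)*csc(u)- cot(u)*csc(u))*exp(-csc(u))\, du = exp(csc(u)) - exp(-csc(u)) + C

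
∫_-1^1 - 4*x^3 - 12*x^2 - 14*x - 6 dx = -20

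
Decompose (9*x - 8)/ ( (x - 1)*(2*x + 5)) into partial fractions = 61/(7*(2*x + 5)) + 1/(7*(x - 1))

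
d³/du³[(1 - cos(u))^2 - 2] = 2*(4*cos(u) - 1)*sin(u)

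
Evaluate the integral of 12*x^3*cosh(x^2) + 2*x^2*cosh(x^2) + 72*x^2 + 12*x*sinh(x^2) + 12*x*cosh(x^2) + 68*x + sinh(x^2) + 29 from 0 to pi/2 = -30 + (5 + sinh(pi^2/4) + 2*pi)*(pi/2 + 6 + 3*pi^2/2)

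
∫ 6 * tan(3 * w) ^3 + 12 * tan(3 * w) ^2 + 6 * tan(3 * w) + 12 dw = (tan(3*w) + 2)^2 + C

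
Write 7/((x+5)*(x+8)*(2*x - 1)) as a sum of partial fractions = 28/(187*(2*x - 1)) + 7/(51*(x + 8)) - 7/(33*(x + 5))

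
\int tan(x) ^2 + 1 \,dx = tan(x) + C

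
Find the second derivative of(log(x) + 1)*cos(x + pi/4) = -(x^2*log(x)*cos(x + pi/4) + x^2*cos(x + pi/4) + 2*x*sin(x + pi/4) + cos(x + pi/4))/x^2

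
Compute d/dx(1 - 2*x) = -2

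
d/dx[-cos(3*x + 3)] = 3*sin(3*x + 3)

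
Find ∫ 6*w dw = 3*w^2 + C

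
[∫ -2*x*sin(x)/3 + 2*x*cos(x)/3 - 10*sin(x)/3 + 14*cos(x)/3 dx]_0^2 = -4 + 16*cos(2)/3 + 16*sin(2)/3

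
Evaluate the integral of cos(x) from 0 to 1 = sin(1)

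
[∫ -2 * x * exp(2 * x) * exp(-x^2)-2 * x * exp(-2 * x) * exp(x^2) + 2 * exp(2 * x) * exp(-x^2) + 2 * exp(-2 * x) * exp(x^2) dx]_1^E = -exp(-2*E + exp(2)) - E + exp(-exp(2) + 2*E) + exp(-1)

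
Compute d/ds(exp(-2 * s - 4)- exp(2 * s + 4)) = (-2*exp(4*s + 8) - 2)*exp(-2*s - 4)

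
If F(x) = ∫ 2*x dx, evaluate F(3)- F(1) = 8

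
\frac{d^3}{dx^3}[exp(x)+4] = exp(x)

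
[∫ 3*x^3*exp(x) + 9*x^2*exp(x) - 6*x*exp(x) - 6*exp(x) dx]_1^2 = 3*E + 12*exp(2)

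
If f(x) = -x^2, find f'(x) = -2*x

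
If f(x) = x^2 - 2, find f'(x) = 2*x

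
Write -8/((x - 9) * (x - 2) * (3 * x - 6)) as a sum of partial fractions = 8/(147*(x - 2)) + 8/(21*(x - 2)^2) - 8/(147*(x - 9))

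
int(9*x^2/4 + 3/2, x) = 3*x^3/4 + 3*x/2 + C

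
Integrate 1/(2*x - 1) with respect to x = log(4*x - 2)/2 + C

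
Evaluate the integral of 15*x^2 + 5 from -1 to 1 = 20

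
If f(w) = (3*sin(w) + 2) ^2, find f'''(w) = -12*(6*sin(w) + 1)*cos(w)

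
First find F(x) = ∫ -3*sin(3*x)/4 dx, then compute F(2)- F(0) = -1/4 + cos(6)/4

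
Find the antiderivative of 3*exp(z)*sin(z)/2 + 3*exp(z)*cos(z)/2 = 3*exp(z)*sin(z)/2 + C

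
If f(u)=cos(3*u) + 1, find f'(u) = -3*sin(3*u)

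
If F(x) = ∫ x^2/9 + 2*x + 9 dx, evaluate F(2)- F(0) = 602/27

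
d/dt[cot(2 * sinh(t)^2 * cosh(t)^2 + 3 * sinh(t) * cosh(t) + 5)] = -(sinh(4*t) + 3*cosh(2*t))/sin(2*sinh(t)^2*cosh(t)^2 + 3*sinh(t)*cosh(t) + 5)^2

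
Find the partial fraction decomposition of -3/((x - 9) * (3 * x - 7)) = 9/(20*(3*x - 7)) - 3/(20*(x - 9))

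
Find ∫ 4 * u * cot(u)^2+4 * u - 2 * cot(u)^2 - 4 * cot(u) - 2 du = (2 - 4*u)*cot(u) + C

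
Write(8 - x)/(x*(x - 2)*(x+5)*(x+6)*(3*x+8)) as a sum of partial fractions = 27/(245*(3*x + 8)) + 7/(240*(x + 6)) - 13/(245*(x + 5)) + 3/(784*(x - 2)) - 1/(60*x)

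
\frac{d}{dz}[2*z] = 2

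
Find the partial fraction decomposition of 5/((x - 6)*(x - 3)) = -5/(3*(x - 3)) + 5/(3*(x - 6))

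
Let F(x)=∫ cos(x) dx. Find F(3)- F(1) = -sin(1) + sin(3)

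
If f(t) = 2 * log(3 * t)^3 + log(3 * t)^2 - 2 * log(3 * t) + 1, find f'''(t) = (12*log(t)^2 - 32*log(t) + 24*log(3)*log(t) - 32*log(3) + 2 + 12*log(3)^2)/t^3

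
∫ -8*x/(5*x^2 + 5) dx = -4*log(x^2 + 1)/5 + C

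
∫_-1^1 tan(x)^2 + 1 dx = 2*tan(1)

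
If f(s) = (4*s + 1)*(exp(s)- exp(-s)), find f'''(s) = (4*s*exp(2*s) + 4*s + 13*exp(2*s) - 11)*exp(-s)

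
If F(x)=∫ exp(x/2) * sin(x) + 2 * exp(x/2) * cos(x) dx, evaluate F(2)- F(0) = 2*E*sin(2)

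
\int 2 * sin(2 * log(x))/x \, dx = -cos(2*log(x)) + C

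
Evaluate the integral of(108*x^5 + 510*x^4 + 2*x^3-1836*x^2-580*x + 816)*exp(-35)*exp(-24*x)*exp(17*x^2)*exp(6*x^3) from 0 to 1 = -36*exp(-36) + 35*exp(-35)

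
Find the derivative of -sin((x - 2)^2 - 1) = 2*(2 - x)*cos(x^2 - 4*x + 3)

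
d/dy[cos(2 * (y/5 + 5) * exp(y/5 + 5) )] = -2*(y + 30)*exp(5)*exp(y/5)*sin(2*(y/5 + 5)*exp(5)*exp(y/5))/25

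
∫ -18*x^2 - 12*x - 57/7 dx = -6*x^3 - 6*x^2 - 57*x/7 + C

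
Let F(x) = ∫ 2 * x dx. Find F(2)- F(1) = 3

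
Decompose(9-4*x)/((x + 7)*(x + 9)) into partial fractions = -45/(2*(x + 9)) + 37/(2*(x + 7))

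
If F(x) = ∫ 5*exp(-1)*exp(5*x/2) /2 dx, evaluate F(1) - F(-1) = -exp(-7/2) + exp(3/2)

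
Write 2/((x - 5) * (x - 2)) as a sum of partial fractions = -2/(3*(x - 2)) + 2/(3*(x - 5))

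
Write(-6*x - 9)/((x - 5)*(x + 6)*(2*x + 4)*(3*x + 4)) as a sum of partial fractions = 27/(1064*(3*x + 4)) - 27/(1232*(x + 6)) + 3/(112*(x + 2)) - 39/(2926*(x - 5))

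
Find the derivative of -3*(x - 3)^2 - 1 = 18 - 6*x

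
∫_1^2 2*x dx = 3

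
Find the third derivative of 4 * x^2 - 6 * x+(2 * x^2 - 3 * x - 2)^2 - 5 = 96*x - 72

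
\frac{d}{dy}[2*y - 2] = 2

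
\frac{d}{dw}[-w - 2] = -1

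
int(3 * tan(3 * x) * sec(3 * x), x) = sec(3*x) + C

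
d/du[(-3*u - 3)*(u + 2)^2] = -9*u^2 - 30*u - 24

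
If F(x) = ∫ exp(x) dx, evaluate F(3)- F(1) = -E + exp(3)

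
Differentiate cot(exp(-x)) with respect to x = exp(-x)/sin(exp(-x))^2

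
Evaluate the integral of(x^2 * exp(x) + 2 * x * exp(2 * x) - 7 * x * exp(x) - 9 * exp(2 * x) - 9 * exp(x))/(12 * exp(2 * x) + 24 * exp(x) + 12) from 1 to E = (-3*E + exp(2)/3)*exp(E)/(4*(1 + exp(E))) + 2*E/(3*(1 + E))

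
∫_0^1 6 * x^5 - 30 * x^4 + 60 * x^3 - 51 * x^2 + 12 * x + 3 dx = 2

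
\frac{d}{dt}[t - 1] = 1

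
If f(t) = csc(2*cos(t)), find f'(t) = 2*sin(t)*cot(2*cos(t))*csc(2*cos(t))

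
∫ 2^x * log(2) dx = 2^x + C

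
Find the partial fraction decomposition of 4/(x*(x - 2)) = 2/(x - 2) - 2/x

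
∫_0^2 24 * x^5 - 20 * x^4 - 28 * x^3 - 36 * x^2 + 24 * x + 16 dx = 0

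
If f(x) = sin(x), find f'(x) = cos(x)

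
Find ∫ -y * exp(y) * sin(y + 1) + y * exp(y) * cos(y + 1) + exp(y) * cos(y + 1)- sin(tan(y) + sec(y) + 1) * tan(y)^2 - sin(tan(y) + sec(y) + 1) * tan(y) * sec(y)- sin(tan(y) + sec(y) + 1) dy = y*exp(y)*cos(y + 1) + cos(tan(y) + sec(y) + 1) + C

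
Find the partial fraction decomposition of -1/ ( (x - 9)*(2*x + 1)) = 2/(19*(2*x + 1)) - 1/(19*(x - 9))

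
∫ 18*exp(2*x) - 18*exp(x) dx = 9*(1 - exp(x))^2 + C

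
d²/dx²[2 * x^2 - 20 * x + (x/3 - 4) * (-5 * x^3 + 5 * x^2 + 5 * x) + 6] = -20*x^2 + 130*x - 98/3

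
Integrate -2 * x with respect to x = -x^2 + C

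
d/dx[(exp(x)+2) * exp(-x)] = -2*exp(-x)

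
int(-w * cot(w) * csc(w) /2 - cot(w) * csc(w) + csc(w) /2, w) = (w/2 + 1)*csc(w) + C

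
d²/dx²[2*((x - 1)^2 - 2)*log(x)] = (4*x^2*log(x) + 6*x^2 - 4*x + 2)/x^2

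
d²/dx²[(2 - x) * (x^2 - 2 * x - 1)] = 8 - 6*x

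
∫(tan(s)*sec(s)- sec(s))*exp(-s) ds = exp(-s)*sec(s) + C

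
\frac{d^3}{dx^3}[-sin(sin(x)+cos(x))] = 2*(-sqrt(2)*sin(x)*cos(x)*cos(sqrt(2)*sin(x + pi/4)) - 3*sin(sqrt(2)*sin(x + pi/4))*sin(x + pi/4) + sqrt(2)*cos(sqrt(2)*sin(x + pi/4)))*cos(x + pi/4)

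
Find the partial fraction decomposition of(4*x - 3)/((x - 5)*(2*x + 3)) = 18/(13*(2*x + 3)) + 17/(13*(x - 5))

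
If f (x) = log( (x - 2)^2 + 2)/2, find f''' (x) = (2*x^3 - 12*x^2 + 12*x + 8)/(x^6 - 12*x^5 + 66*x^4 - 208*x^3 + 396*x^2 - 432*x + 216)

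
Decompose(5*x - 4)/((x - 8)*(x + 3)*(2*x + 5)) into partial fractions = 22/(7*(2*x + 5)) - 19/(11*(x + 3)) + 12/(77*(x - 8))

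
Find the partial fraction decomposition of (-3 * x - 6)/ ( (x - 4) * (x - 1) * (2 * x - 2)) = 1/(x - 1) + 3/(2*(x - 1)^2) - 1/(x - 4)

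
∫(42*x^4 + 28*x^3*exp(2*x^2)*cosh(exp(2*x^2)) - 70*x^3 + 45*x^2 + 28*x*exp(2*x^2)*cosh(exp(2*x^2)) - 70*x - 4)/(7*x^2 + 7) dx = 2*x^3 - 5*x^2 + 3*x/7 + sinh(exp(2*x^2)) + acot(x) + C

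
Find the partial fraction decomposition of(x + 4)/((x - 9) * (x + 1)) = -3/(10*(x + 1)) + 13/(10*(x - 9))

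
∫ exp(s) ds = exp(s) + C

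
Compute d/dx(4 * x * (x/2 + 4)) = 4*x + 16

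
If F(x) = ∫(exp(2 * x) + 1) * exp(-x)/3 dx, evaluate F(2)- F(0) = -exp(-2)/3 + exp(2)/3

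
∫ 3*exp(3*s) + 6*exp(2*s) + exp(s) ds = (exp(s) + 1)^3 - 2*exp(s) + C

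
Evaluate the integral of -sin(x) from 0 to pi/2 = -1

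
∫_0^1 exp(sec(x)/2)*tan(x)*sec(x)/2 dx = -exp(1/2) + exp(sec(1)/2)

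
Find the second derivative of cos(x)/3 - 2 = -cos(x)/3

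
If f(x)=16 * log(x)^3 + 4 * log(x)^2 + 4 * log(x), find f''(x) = (-48*log(x)^2 + 88*log(x) + 4)/x^2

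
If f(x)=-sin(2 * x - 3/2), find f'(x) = -2*cos(2*x - 3/2)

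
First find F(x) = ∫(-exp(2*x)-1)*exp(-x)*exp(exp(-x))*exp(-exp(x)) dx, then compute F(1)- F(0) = -1 + exp(-E + exp(-1))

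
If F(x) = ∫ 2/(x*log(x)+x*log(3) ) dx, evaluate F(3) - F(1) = 2*log(2)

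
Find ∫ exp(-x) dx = -exp(-x) + C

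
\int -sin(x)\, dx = cos(x) + C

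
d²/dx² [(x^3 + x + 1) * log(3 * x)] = (6*x^3*log(x) + 5*x^3 + 6*x^3*log(3) + x - 1)/x^2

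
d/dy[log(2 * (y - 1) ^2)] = 2/(y - 1)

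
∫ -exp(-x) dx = exp(-x) + C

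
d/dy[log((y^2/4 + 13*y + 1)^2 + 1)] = (4*y^3 + 312*y^2 + 5424*y + 416)/(y^4 + 104*y^3 + 2712*y^2 + 416*y + 32)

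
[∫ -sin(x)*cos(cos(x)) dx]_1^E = sin(cos(E)) - sin(cos(1))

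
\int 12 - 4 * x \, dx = -2*x^2 + 12*x + C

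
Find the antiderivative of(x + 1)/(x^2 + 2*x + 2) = log((x + 1)^2 + 1)/2 + C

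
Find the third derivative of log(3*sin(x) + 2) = 6*(3*sin(x) + 7)*cos(x)/(3*sin(x) + 2)^3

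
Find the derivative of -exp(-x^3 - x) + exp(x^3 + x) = (3*x^2*exp(2*x^3 + 2*x) + 3*x^2 + exp(2*x^3 + 2*x) + 1)*exp(-x^3 - x)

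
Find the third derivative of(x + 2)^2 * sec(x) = (-x^2*sin(x)/cos(x) + 6*x^2*sin(x)/cos(x)^3 - 4*x*sin(x)/cos(x) + 24*x*sin(x)/cos(x)^3 - 6*x + 12*x/cos(x)^2 + 2*sin(x)/cos(x) + 24*sin(x)/cos(x)^3 - 12 + 24/cos(x)^2)/cos(x)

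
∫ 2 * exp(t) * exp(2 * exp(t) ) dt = exp(2*exp(t)) + C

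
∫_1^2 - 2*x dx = -3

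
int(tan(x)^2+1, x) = tan(x) + C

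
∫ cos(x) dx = sin(x) + C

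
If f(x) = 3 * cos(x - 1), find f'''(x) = 3*sin(x - 1)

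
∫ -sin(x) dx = cos(x) + C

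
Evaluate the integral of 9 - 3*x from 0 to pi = -3*pi*(-3 + pi/2)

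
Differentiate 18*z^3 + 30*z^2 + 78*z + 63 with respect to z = 54*z^2 + 60*z + 78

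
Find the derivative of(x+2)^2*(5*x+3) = 15*x^2 + 46*x + 32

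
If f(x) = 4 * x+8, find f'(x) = 4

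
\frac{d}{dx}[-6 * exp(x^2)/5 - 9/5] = -12*x*exp(x^2)/5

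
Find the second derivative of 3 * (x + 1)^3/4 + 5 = 9*x/2 + 9/2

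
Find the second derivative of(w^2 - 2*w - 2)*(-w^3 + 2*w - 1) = -20*w^3 + 24*w^2 + 24*w - 10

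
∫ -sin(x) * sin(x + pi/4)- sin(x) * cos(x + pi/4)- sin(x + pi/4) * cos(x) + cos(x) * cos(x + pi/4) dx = sqrt(2)*cos(2*x)/2 + C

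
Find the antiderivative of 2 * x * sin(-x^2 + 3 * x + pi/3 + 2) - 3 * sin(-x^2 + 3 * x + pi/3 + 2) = sin(x^2 - 3*x - 2 + pi/6) + C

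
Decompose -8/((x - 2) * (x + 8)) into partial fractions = 4/(5*(x + 8)) - 4/(5*(x - 2))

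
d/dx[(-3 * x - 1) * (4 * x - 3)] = 5 - 24*x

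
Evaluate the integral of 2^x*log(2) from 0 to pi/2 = -1 + 2^(pi/2)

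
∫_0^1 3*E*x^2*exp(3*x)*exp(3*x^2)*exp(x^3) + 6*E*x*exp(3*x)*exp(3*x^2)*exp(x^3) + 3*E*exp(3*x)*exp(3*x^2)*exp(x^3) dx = -E + exp(8)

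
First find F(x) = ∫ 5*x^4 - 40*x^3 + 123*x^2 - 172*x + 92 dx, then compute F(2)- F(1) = 2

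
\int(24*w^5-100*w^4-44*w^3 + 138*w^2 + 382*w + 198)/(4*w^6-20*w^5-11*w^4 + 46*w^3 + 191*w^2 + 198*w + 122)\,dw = log((-2*w^3 + 5*w^2 + 9*w + 11)^2 + 1) + C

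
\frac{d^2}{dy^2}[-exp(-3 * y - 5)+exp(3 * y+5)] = (9*exp(6*y + 10) - 9)*exp(-3*y - 5)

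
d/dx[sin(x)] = cos(x)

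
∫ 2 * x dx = x^2 + C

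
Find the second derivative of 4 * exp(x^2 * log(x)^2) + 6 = 16*x^2*exp(x^2*log(x)^2)*log(x)^4 + 32*x^2*exp(x^2*log(x)^2)*log(x)^3 + 16*x^2*exp(x^2*log(x)^2)*log(x)^2 + 8*exp(x^2*log(x)^2)*log(x)^2 + 24*exp(x^2*log(x)^2)*log(x) + 8*exp(x^2*log(x)^2)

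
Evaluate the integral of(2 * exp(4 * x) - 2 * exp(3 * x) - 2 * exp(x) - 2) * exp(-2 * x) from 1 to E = -(-1 - exp(-1) + E)^2 + (-1 - exp(-E) + exp(E))^2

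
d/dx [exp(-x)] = -exp(-x)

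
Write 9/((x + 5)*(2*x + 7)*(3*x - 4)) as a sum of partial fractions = 81/(551*(3*x - 4)) - 12/(29*(2*x + 7)) + 3/(19*(x + 5))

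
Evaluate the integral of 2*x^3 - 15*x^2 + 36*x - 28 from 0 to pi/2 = -16 + (-2 + pi/4)*(-2 + pi/2)^3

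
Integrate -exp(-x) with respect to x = exp(-x) + C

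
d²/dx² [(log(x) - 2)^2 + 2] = (6 - 2*log(x))/x^2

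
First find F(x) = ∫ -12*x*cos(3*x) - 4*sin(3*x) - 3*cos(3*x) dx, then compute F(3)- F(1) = -13*sin(9) + 5*sin(3)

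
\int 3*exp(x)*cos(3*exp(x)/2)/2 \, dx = sin(3*exp(x)/2) + C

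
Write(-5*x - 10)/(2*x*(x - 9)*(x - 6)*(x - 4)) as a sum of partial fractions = -3/(8*(x - 4)) + 5/(9*(x - 6)) - 11/(54*(x - 9)) + 5/(216*x)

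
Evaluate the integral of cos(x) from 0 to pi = 0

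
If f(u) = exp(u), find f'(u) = exp(u)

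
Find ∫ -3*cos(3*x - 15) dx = -sin(3*x - 15) + C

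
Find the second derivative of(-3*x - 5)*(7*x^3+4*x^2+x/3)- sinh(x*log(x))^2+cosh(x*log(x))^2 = -252*x^2 - 282*x - 42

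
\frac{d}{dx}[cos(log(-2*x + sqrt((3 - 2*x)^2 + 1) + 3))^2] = 2*(-2*x + sqrt(2)*sqrt(2*x^2 - 6*x + 5) + 3)*sin(2*log(-2*x + sqrt(2)*sqrt(2*x^2 - 6*x + 5) + 3))/(4*x^2 - 2*x*sqrt(4*x^2 - 12*x + 10) - 12*x + 3*sqrt(4*x^2 - 12*x + 10) + 10)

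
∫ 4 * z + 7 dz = 2*z^2 + 7*z + C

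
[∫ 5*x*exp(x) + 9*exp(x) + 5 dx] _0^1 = 1 + 9*E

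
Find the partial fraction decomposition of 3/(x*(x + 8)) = -3/(8*(x + 8)) + 3/(8*x)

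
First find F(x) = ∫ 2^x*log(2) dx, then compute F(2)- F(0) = 3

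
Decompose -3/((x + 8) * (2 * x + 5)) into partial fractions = -6/(11*(2*x + 5)) + 3/(11*(x + 8))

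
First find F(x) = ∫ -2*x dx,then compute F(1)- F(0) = -1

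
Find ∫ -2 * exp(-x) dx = 2*exp(-x) + C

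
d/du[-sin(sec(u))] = -cos(sec(u))*tan(u)*sec(u)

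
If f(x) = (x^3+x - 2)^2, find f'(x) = 6*x^5 + 8*x^3 - 12*x^2 + 2*x - 4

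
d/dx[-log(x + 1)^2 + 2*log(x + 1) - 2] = (2 - 2*log(x + 1))/(x + 1)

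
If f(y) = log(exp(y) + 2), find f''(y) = 2*exp(y)/(exp(2*y) + 4*exp(y) + 4)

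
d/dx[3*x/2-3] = 3/2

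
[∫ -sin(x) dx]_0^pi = -2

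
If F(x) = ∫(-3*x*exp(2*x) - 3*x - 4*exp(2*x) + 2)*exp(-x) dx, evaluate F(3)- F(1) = -10*exp(3) - 4*exp(-1) + 10*exp(-3) + 4*E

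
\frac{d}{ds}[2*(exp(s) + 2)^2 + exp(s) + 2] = 4*exp(2*s) + 9*exp(s)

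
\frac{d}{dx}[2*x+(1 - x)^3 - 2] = -3*x^2 + 6*x - 1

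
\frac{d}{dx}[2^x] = 2^x*log(2)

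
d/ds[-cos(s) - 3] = sin(s)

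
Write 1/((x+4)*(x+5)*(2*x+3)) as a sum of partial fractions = 4/(35*(2*x + 3)) + 1/(7*(x + 5)) - 1/(5*(x + 4))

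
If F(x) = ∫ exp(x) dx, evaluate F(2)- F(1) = -E + exp(2)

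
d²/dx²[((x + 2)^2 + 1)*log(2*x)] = (2*x^2*log(x) + 2*x^2*log(2) + 3*x^2 + 4*x - 5)/x^2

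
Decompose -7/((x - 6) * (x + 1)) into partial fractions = 1/(x + 1) - 1/(x - 6)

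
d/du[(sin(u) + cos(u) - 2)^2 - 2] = 2*cos(2*u) - 4*sqrt(2)*cos(u + pi/4)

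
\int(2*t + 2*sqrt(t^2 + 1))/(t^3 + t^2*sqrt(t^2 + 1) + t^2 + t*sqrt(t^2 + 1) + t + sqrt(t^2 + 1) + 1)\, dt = (-t - sqrt(t^2 + 1) - 5)/(t + sqrt(t^2 + 1) + 1) + C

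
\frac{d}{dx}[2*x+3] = 2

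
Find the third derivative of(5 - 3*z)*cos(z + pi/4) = -3*z*sin(z + pi/4) + 5*sin(z + pi/4) + 9*cos(z + pi/4)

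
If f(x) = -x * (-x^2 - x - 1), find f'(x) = 3*x^2 + 2*x + 1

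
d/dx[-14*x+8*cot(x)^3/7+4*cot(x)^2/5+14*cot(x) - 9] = -24*cot(x)^4/7 - 8*cot(x)^3/5 - 122*cot(x)^2/7 - 8*cot(x)/5 - 28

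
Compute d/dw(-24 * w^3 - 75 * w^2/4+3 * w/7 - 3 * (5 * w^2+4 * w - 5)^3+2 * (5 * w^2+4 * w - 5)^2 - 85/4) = -2250*w^5 - 4500*w^4 + 1820*w^3 + 4992*w^2 - 1967*w/2 - 6857/7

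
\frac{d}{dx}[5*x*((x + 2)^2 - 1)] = 15*x^2 + 40*x + 15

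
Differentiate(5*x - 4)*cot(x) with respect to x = -5*x/sin(x)^2 + 5/tan(x) + 4/sin(x)^2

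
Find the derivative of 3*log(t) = 3/t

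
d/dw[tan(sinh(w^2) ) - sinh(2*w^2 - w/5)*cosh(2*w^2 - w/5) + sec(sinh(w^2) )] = 2*w*sin(sinh(w^2))*cosh(w^2)/cos(sinh(w^2))^2 - 4*w*sinh(w*(2*w - 1/5))^2 - 4*w*cosh(w*(2*w - 1/5))^2 + 2*w*cosh(w^2)/cos(sinh(w^2))^2 + sinh(w*(2*w - 1/5))^2/5 + cosh(w*(2*w - 1/5))^2/5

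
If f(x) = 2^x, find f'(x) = 2^x*log(2)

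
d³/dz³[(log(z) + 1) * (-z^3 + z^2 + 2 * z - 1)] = (-6*z^3*log(z) - 17*z^3 + 2*z^2 - 2*z - 2)/z^3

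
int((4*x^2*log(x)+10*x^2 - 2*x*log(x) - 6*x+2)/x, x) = 2*(log(x) + 2)*(x^2 - x + 1) + C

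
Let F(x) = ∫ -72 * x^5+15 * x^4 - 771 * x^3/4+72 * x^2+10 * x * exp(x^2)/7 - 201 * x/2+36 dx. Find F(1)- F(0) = -5393/112 + 5*E/7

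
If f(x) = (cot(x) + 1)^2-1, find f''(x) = 6*cot(x)^4 + 4*cot(x)^3 + 8*cot(x)^2 + 4*cot(x) + 2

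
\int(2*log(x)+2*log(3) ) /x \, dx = log(3*x)^2 + C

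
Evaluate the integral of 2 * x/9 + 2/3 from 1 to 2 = 1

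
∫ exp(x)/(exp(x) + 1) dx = log(exp(x) + 1) + C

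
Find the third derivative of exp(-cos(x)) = (3 - cos(x))*exp(-cos(x))*sin(x)*cos(x)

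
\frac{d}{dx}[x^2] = 2*x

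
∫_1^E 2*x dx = -1 + exp(2)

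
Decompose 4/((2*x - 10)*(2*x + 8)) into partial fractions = -1/(9*(x + 4)) + 1/(9*(x - 5))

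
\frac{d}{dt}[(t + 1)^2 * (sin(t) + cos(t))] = -t^2*sin(t) + t^2*cos(t) + 4*t*cos(t) + sin(t) + 3*cos(t)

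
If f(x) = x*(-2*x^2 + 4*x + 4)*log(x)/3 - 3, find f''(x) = (-12*x^2*log(x) - 10*x^2 + 8*x*log(x) + 12*x + 4)/(3*x)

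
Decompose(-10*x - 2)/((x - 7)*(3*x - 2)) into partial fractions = 26/(19*(3*x - 2)) - 72/(19*(x - 7))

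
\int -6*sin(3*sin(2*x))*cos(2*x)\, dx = cos(3*sin(2*x)) + C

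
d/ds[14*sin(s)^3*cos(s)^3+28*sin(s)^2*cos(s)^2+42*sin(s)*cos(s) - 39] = -21*(1 - cos(2*s))^2*cos(2*s)/2 + 14*sin(4*s) + 63*cos(2*s) - 21*cos(4*s)/2 - 21/2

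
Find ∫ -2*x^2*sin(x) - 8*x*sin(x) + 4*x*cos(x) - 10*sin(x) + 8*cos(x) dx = (2*(x + 2)^2 + 2)*cos(x) + C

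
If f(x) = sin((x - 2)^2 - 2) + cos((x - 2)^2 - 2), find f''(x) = -4*sqrt(2)*x^2*sin(x^2 - 4*x + pi/4 + 2) + 16*sqrt(2)*x*sin(x^2 - 4*x + pi/4 + 2) - 18*sin(x^2 - 4*x + 2) - 14*cos(x^2 - 4*x + 2)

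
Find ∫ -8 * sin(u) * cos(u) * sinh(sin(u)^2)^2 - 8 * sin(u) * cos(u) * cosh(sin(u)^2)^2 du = -2*sinh(2*sin(u)^2) + C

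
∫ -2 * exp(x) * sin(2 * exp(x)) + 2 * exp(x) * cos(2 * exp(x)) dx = sqrt(2)*sin(2*exp(x) + pi/4) + C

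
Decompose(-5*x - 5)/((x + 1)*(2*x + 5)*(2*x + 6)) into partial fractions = -5/(2*x + 5) + 5/(2*(x + 3))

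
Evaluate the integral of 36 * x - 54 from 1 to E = -14 + 6*E + 2*(5 - 3*E)^2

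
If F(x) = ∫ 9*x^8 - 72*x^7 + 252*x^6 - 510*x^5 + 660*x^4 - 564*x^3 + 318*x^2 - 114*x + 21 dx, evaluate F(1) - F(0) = 4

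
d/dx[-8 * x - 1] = -8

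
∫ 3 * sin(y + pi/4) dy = -3*cos(y + pi/4) + C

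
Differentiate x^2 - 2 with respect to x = 2*x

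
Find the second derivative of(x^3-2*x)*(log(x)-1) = (6*x^2*log(x) - x^2 - 2)/x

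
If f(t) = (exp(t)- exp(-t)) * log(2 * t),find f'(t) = (t*exp(2*t)*log(t) + t*exp(2*t)*log(2) + t*log(t) + t*log(2) + exp(2*t) - 1)*exp(-t)/t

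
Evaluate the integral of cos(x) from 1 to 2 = -sin(1) + sin(2)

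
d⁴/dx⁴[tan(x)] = 24*tan(x)^5 + 40*tan(x)^3 + 16*tan(x)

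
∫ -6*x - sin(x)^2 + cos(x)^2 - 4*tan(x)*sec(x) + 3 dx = -3*x^2 + 3*x + sin(2*x)/2 - 4*sec(x) + C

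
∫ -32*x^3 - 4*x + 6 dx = -8*x^4 - 2*x^2 + 6*x + C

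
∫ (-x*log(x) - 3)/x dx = -(x + 3)*(log(x) - 1) + C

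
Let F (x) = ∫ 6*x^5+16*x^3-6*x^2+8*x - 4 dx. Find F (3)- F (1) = 1020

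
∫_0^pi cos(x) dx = 0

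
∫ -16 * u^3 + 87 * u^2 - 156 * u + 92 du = -4*u^4 + 29*u^3 - 78*u^2 + 92*u + C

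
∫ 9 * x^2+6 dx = 3*x^3 + 6*x + C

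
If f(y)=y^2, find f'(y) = 2*y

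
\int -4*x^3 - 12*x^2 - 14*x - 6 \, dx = -x^4 - 4*x^3 - 7*x^2 - 6*x + C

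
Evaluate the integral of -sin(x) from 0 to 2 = -1 + cos(2)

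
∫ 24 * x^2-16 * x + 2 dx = 8*x^3 - 8*x^2 + 2*x + C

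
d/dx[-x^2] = -2*x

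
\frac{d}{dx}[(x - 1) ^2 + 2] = 2*x - 2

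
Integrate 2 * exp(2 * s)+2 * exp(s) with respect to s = (exp(s) + 1)^2 + C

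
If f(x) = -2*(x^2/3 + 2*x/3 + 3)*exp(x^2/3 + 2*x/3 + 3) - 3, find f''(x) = -8*x^4*exp(x^2/3 + 2*x/3 + 3)/27 - 32*x^3*exp(x^2/3 + 2*x/3 + 3)/27 - 172*x^2*exp(x^2/3 + 2*x/3 + 3)/27 - 280*x*exp(x^2/3 + 2*x/3 + 3)/27 - 88*exp(x^2/3 + 2*x/3 + 3)/9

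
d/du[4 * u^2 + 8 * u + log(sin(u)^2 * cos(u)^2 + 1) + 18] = (-2*u*(1 - cos(2*u))^2 - 4*u*cos(2*u) + 12*u - 2*(1 - cos(2*u))^2 + sin(4*u)/2 - 4*cos(2*u) + 12)/(9/8 - cos(4*u)/8)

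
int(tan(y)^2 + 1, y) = tan(y) + C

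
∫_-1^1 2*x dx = 0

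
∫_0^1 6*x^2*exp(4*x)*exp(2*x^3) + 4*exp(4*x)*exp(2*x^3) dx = -1 + exp(6)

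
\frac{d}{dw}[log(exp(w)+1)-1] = exp(w)/(exp(w) + 1)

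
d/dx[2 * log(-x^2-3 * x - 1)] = (4*x + 6)/(x^2 + 3*x + 1)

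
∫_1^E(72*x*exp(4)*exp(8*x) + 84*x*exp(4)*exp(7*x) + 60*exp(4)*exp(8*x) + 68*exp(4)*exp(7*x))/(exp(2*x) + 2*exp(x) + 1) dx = -20*exp(11)/(1 + E) + 2*(4 + 6*E)*exp(4 + 7*E)/(1 + exp(E))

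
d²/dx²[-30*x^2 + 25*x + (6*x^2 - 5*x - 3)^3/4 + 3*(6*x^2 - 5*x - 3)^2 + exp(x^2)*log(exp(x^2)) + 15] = 4*x^4*exp(x^2) + 1620*x^4 - 2700*x^3 + 10*x^2*exp(x^2) + 1674*x^2 - 915*x/2 + 2*exp(x^2) - 315/2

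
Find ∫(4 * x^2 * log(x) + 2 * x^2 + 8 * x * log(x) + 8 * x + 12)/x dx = 2*((x + 2)^2 + 2)*log(x) + C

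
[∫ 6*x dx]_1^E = -3 + 3*exp(2)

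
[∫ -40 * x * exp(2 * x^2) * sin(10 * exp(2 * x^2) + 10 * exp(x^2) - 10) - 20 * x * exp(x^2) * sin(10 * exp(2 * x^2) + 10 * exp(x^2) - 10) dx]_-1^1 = 0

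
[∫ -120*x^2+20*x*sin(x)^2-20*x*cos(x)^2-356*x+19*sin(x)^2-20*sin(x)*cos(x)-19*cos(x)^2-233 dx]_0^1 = -451 - 39*sin(2)/2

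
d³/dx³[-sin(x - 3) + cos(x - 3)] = sin(x - 3) + cos(x - 3)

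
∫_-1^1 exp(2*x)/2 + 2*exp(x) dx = -(exp(-1)/2 + 2)^2 + (E/2 + 2)^2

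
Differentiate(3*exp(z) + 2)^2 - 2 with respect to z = 18*exp(2*z) + 12*exp(z)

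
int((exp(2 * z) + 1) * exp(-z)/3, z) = 2*sinh(z)/3 + C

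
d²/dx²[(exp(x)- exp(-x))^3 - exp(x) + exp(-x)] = (9*exp(6*x) - 4*exp(4*x) + 4*exp(2*x) - 9)*exp(-3*x)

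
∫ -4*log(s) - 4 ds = -4*s*log(s) + C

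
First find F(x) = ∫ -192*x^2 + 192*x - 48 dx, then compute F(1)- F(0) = -16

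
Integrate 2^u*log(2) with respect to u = 2^u + C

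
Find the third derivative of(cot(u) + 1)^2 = -24*cot(u)^5 - 12*cot(u)^4 - 40*cot(u)^3 - 16*cot(u)^2 - 16*cot(u) - 4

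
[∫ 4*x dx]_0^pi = 2*pi^2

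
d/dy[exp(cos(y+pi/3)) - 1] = -exp(cos(y + pi/3))*sin(y + pi/3)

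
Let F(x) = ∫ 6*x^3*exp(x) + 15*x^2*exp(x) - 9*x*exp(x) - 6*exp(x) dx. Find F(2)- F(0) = 3 + 27*exp(2)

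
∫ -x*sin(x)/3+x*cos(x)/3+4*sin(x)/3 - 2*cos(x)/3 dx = sqrt(2)*(x - 3)*sin(x + pi/4)/3 + C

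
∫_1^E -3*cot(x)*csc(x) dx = -3*csc(1) + 3*csc(E)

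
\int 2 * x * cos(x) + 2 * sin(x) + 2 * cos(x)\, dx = (2*x + 2)*sin(x) + C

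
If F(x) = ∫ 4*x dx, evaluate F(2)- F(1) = 6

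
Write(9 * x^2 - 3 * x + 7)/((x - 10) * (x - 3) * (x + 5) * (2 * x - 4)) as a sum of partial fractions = -247/(1680*(x + 5)) + 37/(112*(x - 2)) - 79/(112*(x - 3)) + 877/(1680*(x - 10))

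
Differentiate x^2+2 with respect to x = 2*x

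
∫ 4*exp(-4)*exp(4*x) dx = exp(4*x - 4) + C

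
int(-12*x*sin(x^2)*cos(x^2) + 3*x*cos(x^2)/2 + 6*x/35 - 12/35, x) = 3*x^2/35 - 12*x/35 - 3*sin(x^2)^2 + 3*sin(x^2)/4 + C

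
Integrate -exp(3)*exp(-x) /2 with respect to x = exp(3 - x)/2 + C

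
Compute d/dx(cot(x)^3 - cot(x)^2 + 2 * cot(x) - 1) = -3*cot(x)^4 + 2*cot(x)^3 - 5*cot(x)^2 + 2*cot(x) - 2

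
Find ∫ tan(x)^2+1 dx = tan(x) + C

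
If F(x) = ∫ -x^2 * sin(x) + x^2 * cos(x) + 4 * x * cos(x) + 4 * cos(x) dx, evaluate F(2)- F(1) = 5*sqrt(2)*(-sin(pi/4 + 1) + 2*sin(pi/4 + 2))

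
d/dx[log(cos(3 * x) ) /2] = -3*tan(3*x)/2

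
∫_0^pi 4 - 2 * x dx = 4 - (-2 + pi)^2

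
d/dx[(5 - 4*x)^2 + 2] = 32*x - 40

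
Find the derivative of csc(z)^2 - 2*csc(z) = 2*(1 - 1/sin(z))*cos(z)/sin(z)^2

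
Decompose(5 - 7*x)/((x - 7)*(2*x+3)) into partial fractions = -31/(17*(2*x + 3)) - 44/(17*(x - 7))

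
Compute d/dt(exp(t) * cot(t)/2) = (1/tan(t) - 1/sin(t)^2)*exp(t)/2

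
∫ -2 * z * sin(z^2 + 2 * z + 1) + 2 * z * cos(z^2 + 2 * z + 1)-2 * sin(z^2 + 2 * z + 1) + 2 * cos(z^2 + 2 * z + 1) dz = sin((z + 1)^2) + cos((z + 1)^2) + C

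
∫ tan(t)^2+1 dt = tan(t) + C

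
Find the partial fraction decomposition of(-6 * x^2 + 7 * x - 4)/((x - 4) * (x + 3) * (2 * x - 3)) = 28/(45*(2*x - 3)) - 79/(63*(x + 3)) - 72/(35*(x - 4))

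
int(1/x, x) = log(x) + C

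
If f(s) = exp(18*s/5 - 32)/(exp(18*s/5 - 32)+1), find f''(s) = (324*exp(18*s/5 - 32) - 324*exp(36*s/5 - 64))/(25*exp(-96)*exp(54*s/5) + 75*exp(-64)*exp(36*s/5) + 75*exp(-32)*exp(18*s/5) + 25)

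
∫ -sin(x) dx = cos(x) + C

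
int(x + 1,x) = x^2/2 + x + C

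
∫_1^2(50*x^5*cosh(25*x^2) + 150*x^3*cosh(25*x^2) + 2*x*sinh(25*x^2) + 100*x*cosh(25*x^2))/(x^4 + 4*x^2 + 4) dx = -2*sinh(25)/3 + 5*sinh(100)/6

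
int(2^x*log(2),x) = 2^x + C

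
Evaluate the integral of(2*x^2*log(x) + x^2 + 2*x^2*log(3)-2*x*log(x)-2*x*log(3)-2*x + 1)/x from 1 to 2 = log(6)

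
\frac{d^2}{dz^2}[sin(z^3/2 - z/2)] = -9*z^4*sin(z^3/2 - z/2)/4 + 3*z^2*sin(z^3/2 - z/2)/2 + 3*z*cos(z^3/2 - z/2) - sin(z^3/2 - z/2)/4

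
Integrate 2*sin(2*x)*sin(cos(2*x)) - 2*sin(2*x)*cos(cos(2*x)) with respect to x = sqrt(2)*sin(cos(2*x) + pi/4) + C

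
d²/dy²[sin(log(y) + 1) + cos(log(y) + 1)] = -2*cos(log(y) + 1)/y^2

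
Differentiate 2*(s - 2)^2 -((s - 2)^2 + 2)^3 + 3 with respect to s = -6*s^5 + 60*s^4 - 264*s^3 + 624*s^2 - 788*s + 424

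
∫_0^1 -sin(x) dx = -1 + cos(1)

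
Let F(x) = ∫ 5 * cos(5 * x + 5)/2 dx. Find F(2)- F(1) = -sin(10)/2 + sin(15)/2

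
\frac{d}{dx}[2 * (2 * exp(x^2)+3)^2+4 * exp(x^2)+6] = 32*x*exp(2*x^2) + 56*x*exp(x^2)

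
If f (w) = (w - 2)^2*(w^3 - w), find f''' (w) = 60*w^2 - 96*w + 18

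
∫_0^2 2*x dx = 4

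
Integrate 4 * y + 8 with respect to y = 2*y^2 + 8*y + C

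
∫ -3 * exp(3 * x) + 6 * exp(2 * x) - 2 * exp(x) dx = (1 - exp(x))^3 + exp(x) + C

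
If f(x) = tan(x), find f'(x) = cos(x)^(-2)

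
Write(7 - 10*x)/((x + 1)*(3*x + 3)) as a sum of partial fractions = -10/(3*(x + 1)) + 17/(3*(x + 1)^2)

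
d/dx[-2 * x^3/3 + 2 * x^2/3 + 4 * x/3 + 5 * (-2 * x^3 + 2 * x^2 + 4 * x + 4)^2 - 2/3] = 120*x^5 - 200*x^4 - 240*x^3 - 2*x^2 + 964*x/3 + 484/3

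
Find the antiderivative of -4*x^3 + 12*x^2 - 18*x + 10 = -x^4 + 4*x^3 - 9*x^2 + 10*x + C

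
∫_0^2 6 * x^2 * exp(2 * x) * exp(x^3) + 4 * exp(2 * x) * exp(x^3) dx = -2 + 2*exp(12)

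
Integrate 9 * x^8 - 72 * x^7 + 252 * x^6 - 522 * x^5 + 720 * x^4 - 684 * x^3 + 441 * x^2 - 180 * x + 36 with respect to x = x^9 - 9*x^8 + 36*x^7 - 87*x^6 + 144*x^5 - 171*x^4 + 147*x^3 - 90*x^2 + 36*x + C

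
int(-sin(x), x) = cos(x) + C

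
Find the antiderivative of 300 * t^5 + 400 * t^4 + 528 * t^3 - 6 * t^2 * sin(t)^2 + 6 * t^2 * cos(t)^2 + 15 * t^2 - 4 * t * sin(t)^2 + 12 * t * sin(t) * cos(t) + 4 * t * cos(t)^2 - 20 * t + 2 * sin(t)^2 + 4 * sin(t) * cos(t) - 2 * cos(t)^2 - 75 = -15*t^3 - 12*t^2 - 15*t + (3*t^2 + 2*t - 1)*sin(2*t) + 2*(5*t^3 + 4*t^2 + 5*t - 3)^2 + C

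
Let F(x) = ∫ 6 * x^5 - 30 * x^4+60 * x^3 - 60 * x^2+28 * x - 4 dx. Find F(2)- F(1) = 0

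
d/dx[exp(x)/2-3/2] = exp(x)/2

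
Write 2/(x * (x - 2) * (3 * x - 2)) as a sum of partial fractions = -9/(4*(3*x - 2)) + 1/(4*(x - 2)) + 1/(2*x)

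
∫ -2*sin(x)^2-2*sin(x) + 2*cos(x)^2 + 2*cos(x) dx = (sqrt(2)*sin(x + pi/4) + 1)^2 + C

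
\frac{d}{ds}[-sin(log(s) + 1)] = -cos(log(s) + 1)/s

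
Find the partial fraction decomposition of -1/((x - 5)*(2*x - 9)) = 2/(2*x - 9) - 1/(x - 5)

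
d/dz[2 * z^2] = 4*z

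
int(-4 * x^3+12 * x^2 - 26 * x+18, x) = -x^4 + 4*x^3 - 13*x^2 + 18*x + C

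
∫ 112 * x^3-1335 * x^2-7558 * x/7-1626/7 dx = 28*x^4 - 445*x^3 - 3779*x^2/7 - 1626*x/7 + C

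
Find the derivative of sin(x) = cos(x)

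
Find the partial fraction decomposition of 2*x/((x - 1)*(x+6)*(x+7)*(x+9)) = 3/(10*(x + 9)) - 7/(8*(x + 7)) + 4/(7*(x + 6)) + 1/(280*(x - 1))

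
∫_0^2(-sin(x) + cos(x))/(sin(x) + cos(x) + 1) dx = -log(2) + log(cos(2) + sin(2) + 1)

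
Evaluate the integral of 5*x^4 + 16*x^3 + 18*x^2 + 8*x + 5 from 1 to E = -20 + (1 + (2 + E)^2)*(E + exp(3))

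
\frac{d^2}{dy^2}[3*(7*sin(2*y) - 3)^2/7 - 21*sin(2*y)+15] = -168*sin(2*y)^2 + 156*sin(2*y) + 168*cos(2*y)^2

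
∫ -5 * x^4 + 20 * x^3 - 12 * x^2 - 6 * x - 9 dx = -x^5 + 5*x^4 - 4*x^3 - 3*x^2 - 9*x + C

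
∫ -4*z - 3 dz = -2*z^2 - 3*z + C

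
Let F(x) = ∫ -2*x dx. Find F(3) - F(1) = -8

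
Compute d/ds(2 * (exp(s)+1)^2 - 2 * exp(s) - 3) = 4*exp(2*s) + 2*exp(s)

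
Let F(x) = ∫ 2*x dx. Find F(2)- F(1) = 3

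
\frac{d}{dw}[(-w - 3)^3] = -3*w^2 - 18*w - 27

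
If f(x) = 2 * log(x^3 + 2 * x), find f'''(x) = (12*x^6 - 24*x^4 + 48*x^2 + 32)/(x^9 + 6*x^7 + 12*x^5 + 8*x^3)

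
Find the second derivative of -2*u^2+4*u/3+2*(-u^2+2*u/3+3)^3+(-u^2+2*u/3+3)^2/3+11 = -60*u^4 + 80*u^3 + 188*u^2 - 1288*u/9 - 2692/27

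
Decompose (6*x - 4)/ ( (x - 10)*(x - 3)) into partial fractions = -2/(x - 3) + 8/(x - 10)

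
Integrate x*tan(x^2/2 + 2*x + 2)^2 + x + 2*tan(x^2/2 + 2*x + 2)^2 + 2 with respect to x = tan((x + 2)^2/2) + C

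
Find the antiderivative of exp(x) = exp(x) + C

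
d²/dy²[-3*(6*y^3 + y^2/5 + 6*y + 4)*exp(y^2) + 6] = -72*y^5*exp(y^2) - 12*y^4*exp(y^2)/5 - 324*y^3*exp(y^2) - 54*y^2*exp(y^2) - 216*y*exp(y^2) - 126*exp(y^2)/5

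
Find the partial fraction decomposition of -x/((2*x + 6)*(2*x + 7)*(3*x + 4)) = 6/(65*(3*x + 4)) + 7/(13*(2*x + 7)) - 3/(10*(x + 3))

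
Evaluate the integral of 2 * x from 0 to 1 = 1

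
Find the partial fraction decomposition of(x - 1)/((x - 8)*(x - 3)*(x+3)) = -2/(33*(x + 3)) - 1/(15*(x - 3)) + 7/(55*(x - 8))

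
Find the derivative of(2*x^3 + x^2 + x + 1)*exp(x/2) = x^3*exp(x/2) + 13*x^2*exp(x/2)/2 + 5*x*exp(x/2)/2 + 3*exp(x/2)/2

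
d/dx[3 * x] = 3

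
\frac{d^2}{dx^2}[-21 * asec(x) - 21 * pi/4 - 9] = (42*x^2 - 21)/(x^5*sqrt(1 - 1/x^2) - x^3*sqrt(1 - 1/x^2))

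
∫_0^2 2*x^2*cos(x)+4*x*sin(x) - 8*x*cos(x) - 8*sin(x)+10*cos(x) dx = 2*sin(2)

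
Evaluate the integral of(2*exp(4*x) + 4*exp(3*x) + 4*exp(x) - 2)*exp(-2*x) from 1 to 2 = -(-exp(-1) + 2 + E)^2 + (-exp(-2) + 2 + exp(2))^2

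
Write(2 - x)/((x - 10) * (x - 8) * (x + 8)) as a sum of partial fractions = 5/(144*(x + 8)) + 3/(16*(x - 8)) - 2/(9*(x - 10))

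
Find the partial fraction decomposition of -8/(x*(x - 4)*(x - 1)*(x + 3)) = 2/(21*(x + 3)) + 2/(3*(x - 1)) - 2/(21*(x - 4)) - 2/(3*x)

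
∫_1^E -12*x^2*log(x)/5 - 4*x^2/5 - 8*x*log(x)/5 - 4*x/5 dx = E*(-4*exp(2) - 4*E)/5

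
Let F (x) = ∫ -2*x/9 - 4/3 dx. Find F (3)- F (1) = -32/9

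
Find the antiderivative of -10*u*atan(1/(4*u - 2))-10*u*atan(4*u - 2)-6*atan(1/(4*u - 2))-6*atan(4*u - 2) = -(atan(1/(2*(2*u - 1))) + atan(4*u - 2))*(5*u^2 + 6*u - 4) + C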